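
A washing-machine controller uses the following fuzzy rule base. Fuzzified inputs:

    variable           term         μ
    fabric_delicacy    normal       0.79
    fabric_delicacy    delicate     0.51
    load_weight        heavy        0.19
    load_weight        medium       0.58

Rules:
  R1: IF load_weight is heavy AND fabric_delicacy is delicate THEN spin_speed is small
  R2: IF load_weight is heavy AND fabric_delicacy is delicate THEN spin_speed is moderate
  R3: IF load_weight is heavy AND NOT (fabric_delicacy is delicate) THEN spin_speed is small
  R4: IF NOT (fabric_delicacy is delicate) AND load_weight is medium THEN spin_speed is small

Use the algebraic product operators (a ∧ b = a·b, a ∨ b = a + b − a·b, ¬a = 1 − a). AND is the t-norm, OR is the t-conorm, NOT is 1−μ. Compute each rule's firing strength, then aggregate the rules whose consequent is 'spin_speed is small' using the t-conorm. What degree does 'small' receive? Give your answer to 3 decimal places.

R1: heavy=0.19, delicate=0.51; AND[a·b] → w = 0.0969
R2: heavy=0.19, delicate=0.51; AND[a·b] → w = 0.0969
R3: heavy=0.19, ¬delicate=1−0.51=0.49; AND[a·b] → w = 0.0931
R4: ¬delicate=1−0.51=0.49, medium=0.58; AND[a·b] → w = 0.2842
Rules with consequent 'small': {R1, R3, R4} → strengths 0.0969, 0.0931, 0.2842
Aggregate via t-conorm [a + b − a·b]: 0.4137

0.414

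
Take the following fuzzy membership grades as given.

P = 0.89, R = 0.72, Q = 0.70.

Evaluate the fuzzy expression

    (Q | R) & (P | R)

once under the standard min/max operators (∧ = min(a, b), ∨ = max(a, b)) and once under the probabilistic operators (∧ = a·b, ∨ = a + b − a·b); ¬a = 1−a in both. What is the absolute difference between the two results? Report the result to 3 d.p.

Under standard min/max:
  Q | R = max(a, b) on (0.70, 0.72) = 0.72
  P | R = max(a, b) on (0.89, 0.72) = 0.89
  (Q | R) & (P | R) = min(a, b) on (0.72, 0.89) = 0.72
  → value = 0.7200
Under probabilistic:
  Q | R = a + b − a·b on (0.7000, 0.7200) = 0.9160
  P | R = a + b − a·b on (0.8900, 0.7200) = 0.9692
  (Q | R) & (P | R) = a·b on (0.9160, 0.9692) = 0.8878
  → value = 0.8878
|0.7200 − 0.8878| = 0.168

0.168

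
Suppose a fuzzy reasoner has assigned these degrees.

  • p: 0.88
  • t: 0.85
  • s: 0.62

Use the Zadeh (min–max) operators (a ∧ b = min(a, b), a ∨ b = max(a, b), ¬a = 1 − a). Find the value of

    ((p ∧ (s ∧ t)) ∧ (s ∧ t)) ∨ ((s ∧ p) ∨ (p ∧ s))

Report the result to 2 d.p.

0.62

s ∧ t = min(a, b) on (0.62, 0.85) = 0.62
p ∧ (s ∧ t) = min(a, b) on (0.88, 0.62) = 0.62
s ∧ t = min(a, b) on (0.62, 0.85) = 0.62
(p ∧ (s ∧ t)) ∧ (s ∧ t) = min(a, b) on (0.62, 0.62) = 0.62
s ∧ p = min(a, b) on (0.62, 0.88) = 0.62
p ∧ s = min(a, b) on (0.88, 0.62) = 0.62
(s ∧ p) ∨ (p ∧ s) = max(a, b) on (0.62, 0.62) = 0.62
((p ∧ (s ∧ t)) ∧ (s ∧ t)) ∨ ((s ∧ p) ∨ (p ∧ s)) = max(a, b) on (0.62, 0.62) = 0.62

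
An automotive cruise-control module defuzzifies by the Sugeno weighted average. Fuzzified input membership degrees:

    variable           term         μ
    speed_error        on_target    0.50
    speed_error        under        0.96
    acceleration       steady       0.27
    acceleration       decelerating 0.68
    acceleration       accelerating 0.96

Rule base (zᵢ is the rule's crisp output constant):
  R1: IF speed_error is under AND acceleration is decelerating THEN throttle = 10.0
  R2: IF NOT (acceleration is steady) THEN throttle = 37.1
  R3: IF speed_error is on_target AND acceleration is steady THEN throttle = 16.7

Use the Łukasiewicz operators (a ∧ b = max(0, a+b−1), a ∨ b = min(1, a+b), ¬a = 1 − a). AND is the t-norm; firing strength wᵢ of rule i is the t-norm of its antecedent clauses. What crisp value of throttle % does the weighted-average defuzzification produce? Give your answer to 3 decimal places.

R1 (z=10.0): under=0.96, decelerating=0.68; AND[max(0, a+b−1)] → w = 0.64
R2 (z=37.1): ¬steady=1−0.27=0.73 → w = 0.73
R3 (z=16.7): on_target=0.50, steady=0.27; AND[max(0, a+b−1)] → w = 0.00
Weighted average = (0.64·10.0 + 0.73·37.1 + 0.00·16.7) / (0.64 + 0.73 + 0.00)
  = 33.4830 / 1.3700 = 24.440

24.440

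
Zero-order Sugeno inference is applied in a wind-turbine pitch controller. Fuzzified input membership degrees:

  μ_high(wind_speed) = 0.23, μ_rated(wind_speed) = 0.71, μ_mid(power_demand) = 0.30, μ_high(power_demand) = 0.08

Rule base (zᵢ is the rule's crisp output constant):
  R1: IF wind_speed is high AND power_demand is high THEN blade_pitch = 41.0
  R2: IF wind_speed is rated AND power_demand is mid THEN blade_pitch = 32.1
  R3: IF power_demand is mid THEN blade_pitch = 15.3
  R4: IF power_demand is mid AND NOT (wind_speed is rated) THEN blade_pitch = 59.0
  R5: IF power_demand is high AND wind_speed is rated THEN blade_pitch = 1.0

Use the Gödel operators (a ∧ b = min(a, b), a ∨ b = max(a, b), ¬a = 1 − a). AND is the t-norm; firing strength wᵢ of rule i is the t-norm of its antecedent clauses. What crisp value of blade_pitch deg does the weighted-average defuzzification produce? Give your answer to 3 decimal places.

33.038

R1 (z=41.0): high=0.23, high=0.08; AND[min(a, b)] → w = 0.08
R2 (z=32.1): rated=0.71, mid=0.30; AND[min(a, b)] → w = 0.30
R3 (z=15.3): mid=0.30 → w = 0.30
R4 (z=59.0): mid=0.30, ¬rated=1−0.71=0.29; AND[min(a, b)] → w = 0.29
R5 (z=1.0): high=0.08, rated=0.71; AND[min(a, b)] → w = 0.08
Weighted average = (0.08·41.0 + 0.30·32.1 + 0.30·15.3 + 0.29·59.0 + 0.08·1.0) / (0.08 + 0.30 + 0.30 + 0.29 + 0.08)
  = 34.6900 / 1.0500 = 33.038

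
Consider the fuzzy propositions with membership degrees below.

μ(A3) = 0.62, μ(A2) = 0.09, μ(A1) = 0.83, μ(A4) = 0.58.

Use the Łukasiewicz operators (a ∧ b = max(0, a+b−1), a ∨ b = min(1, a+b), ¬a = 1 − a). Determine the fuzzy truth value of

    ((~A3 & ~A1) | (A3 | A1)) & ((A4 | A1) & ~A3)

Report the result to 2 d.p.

0.38

~A3 = 1 − 0.62 = 0.38
~A1 = 1 − 0.83 = 0.17
~A3 & ~A1 = max(0, a+b−1) on (0.38, 0.17) = 0.00
A3 | A1 = min(1, a+b) on (0.62, 0.83) = 1.00
(~A3 & ~A1) | (A3 | A1) = min(1, a+b) on (0.00, 1.00) = 1.00
A4 | A1 = min(1, a+b) on (0.58, 0.83) = 1.00
~A3 = 1 − 0.62 = 0.38
(A4 | A1) & ~A3 = max(0, a+b−1) on (1.00, 0.38) = 0.38
((~A3 & ~A1) | (A3 | A1)) & ((A4 | A1) & ~A3) = max(0, a+b−1) on (1.00, 0.38) = 0.38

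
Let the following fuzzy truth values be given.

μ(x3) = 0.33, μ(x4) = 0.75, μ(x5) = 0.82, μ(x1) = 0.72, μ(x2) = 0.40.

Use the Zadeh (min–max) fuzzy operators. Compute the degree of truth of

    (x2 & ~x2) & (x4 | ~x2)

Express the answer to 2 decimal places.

~x2 = 1 − 0.40 = 0.60
x2 & ~x2 = min(a, b) on (0.40, 0.60) = 0.40
~x2 = 1 − 0.40 = 0.60
x4 | ~x2 = max(a, b) on (0.75, 0.60) = 0.75
(x2 & ~x2) & (x4 | ~x2) = min(a, b) on (0.40, 0.75) = 0.40

0.40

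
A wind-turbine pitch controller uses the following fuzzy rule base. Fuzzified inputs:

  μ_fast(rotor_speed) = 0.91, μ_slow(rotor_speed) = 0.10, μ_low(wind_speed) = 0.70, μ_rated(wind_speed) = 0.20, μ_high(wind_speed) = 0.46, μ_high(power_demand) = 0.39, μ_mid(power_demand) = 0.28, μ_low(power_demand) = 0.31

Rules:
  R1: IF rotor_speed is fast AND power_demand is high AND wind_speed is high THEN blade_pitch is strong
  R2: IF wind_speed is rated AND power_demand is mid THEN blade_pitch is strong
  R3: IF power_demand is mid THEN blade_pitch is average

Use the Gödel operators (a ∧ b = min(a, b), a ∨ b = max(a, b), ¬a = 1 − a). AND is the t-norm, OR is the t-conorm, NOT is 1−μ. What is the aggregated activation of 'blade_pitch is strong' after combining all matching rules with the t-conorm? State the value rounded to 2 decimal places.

R1: fast=0.91, high=0.39, high=0.46; AND[min(a, b)] → w = 0.39
R2: rated=0.20, mid=0.28; AND[min(a, b)] → w = 0.20
R3: mid=0.28 → w = 0.28
Rules with consequent 'strong': {R1, R2} → strengths 0.39, 0.20
Aggregate via t-conorm [max(a, b)]: 0.39

0.39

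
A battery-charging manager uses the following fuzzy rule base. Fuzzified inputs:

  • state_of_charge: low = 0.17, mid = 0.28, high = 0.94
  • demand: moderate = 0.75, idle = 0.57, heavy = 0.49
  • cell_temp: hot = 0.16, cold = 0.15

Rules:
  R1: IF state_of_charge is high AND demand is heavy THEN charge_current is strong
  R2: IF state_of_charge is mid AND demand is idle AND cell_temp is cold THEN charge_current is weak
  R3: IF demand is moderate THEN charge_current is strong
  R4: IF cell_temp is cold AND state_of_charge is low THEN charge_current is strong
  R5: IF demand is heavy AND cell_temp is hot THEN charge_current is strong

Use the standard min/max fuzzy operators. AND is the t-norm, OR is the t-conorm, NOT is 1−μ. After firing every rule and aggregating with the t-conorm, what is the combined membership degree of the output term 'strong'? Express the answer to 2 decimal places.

R1: high=0.94, heavy=0.49; AND[min(a, b)] → w = 0.49
R2: mid=0.28, idle=0.57, cold=0.15; AND[min(a, b)] → w = 0.15
R3: moderate=0.75 → w = 0.75
R4: cold=0.15, low=0.17; AND[min(a, b)] → w = 0.15
R5: heavy=0.49, hot=0.16; AND[min(a, b)] → w = 0.16
Rules with consequent 'strong': {R1, R3, R4, R5} → strengths 0.49, 0.75, 0.15, 0.16
Aggregate via t-conorm [max(a, b)]: 0.75

0.75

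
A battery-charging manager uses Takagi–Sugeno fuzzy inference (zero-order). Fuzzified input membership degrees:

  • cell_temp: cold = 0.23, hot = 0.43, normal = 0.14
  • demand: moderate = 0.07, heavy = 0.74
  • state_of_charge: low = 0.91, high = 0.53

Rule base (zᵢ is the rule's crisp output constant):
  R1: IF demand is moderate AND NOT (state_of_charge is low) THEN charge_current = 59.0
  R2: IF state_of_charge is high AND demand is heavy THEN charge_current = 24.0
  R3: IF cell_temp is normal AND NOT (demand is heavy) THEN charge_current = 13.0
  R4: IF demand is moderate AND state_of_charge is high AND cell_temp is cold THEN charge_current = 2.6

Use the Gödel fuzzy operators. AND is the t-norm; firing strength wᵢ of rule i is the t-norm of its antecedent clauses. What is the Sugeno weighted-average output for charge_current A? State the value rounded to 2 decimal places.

R1 (z=59.0): moderate=0.07, ¬low=1−0.91=0.09; AND[min(a, b)] → w = 0.07
R2 (z=24.0): high=0.53, heavy=0.74; AND[min(a, b)] → w = 0.53
R3 (z=13.0): normal=0.14, ¬heavy=1−0.74=0.26; AND[min(a, b)] → w = 0.14
R4 (z=2.6): moderate=0.07, high=0.53, cold=0.23; AND[min(a, b)] → w = 0.07
Weighted average = (0.07·59.0 + 0.53·24.0 + 0.14·13.0 + 0.07·2.6) / (0.07 + 0.53 + 0.14 + 0.07)
  = 18.8520 / 0.8100 = 23.27

23.27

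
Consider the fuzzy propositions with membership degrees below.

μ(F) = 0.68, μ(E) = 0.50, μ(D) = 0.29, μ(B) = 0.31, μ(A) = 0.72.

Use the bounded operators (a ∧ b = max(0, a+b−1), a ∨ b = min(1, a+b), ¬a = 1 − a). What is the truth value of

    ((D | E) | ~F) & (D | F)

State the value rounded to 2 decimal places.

D | E = min(1, a+b) on (0.29, 0.50) = 0.79
~F = 1 − 0.68 = 0.32
(D | E) | ~F = min(1, a+b) on (0.79, 0.32) = 1.00
D | F = min(1, a+b) on (0.29, 0.68) = 0.97
((D | E) | ~F) & (D | F) = max(0, a+b−1) on (1.00, 0.97) = 0.97

0.97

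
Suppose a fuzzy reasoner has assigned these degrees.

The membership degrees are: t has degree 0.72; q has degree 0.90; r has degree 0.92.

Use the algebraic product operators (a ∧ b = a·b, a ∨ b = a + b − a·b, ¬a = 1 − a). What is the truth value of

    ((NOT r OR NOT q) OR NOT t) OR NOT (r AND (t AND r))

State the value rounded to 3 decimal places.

0.637

NOT r = 1 − 0.9200 = 0.0800
NOT q = 1 − 0.9000 = 0.1000
NOT r OR NOT q = a + b − a·b on (0.0800, 0.1000) = 0.1720
NOT t = 1 − 0.7200 = 0.2800
(NOT r OR NOT q) OR NOT t = a + b − a·b on (0.1720, 0.2800) = 0.4038
t AND r = a·b on (0.7200, 0.9200) = 0.6624
r AND (t AND r) = a·b on (0.9200, 0.6624) = 0.6094
NOT (r AND (t AND r)) = 1 − 0.6094 = 0.3906
((NOT r OR NOT q) OR NOT t) OR NOT (r AND (t AND r)) = a + b − a·b on (0.4038, 0.3906) = 0.6367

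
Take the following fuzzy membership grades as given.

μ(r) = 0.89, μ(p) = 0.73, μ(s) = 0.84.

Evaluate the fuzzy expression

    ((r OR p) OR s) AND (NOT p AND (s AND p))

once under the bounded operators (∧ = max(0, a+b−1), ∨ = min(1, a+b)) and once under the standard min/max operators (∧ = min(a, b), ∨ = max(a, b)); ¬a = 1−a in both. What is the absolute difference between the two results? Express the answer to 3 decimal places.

Under bounded:
  r OR p = min(1, a+b) on (0.89, 0.73) = 1.00
  (r OR p) OR s = min(1, a+b) on (1.00, 0.84) = 1.00
  NOT p = 1 − 0.73 = 0.27
  s AND p = max(0, a+b−1) on (0.84, 0.73) = 0.57
  NOT p AND (s AND p) = max(0, a+b−1) on (0.27, 0.57) = 0.00
  ((r OR p) OR s) AND (NOT p AND (s AND p)) = max(0, a+b−1) on (1.00, 0.00) = 0.00
  → value = 0.0000
Under standard min/max:
  r OR p = max(a, b) on (0.89, 0.73) = 0.89
  (r OR p) OR s = max(a, b) on (0.89, 0.84) = 0.89
  NOT p = 1 − 0.73 = 0.27
  s AND p = min(a, b) on (0.84, 0.73) = 0.73
  NOT p AND (s AND p) = min(a, b) on (0.27, 0.73) = 0.27
  ((r OR p) OR s) AND (NOT p AND (s AND p)) = min(a, b) on (0.89, 0.27) = 0.27
  → value = 0.2700
|0.0000 − 0.2700| = 0.270

0.270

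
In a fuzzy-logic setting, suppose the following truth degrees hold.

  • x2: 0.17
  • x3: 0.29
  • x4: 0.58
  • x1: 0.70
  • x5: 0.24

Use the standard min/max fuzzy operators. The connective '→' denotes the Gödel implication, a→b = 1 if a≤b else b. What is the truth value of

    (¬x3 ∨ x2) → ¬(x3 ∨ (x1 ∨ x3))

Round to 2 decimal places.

¬x3 = 1 − 0.29 = 0.71
¬x3 ∨ x2 = max(a, b) on (0.71, 0.17) = 0.71
x1 ∨ x3 = max(a, b) on (0.70, 0.29) = 0.70
x3 ∨ (x1 ∨ x3) = max(a, b) on (0.29, 0.70) = 0.70
¬(x3 ∨ (x1 ∨ x3)) = 1 − 0.70 = 0.30
(¬x3 ∨ x2) → ¬(x3 ∨ (x1 ∨ x3))  [Gödel: 1 if a≤b else b] with a=0.71, b=0.30 → 0.30

0.30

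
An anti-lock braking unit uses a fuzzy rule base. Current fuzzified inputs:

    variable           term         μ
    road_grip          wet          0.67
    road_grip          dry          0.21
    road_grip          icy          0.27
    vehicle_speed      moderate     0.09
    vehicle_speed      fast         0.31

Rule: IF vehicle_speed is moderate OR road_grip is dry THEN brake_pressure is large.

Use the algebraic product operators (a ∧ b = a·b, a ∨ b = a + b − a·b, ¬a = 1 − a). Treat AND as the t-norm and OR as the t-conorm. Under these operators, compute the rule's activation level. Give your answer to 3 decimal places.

firing strength: moderate=0.09, dry=0.21; OR[a + b − a·b] → w = 0.2811

0.281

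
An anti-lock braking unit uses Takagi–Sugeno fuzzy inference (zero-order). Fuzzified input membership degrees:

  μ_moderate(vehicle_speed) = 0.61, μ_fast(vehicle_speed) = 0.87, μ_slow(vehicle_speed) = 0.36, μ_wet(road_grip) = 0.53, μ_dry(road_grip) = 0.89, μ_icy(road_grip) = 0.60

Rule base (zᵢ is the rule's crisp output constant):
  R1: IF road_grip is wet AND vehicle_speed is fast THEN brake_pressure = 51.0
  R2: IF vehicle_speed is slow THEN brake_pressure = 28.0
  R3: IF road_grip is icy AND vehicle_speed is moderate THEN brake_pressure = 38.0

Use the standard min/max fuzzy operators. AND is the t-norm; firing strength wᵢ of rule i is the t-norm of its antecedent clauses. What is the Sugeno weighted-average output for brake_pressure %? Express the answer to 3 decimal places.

40.208

R1 (z=51.0): wet=0.53, fast=0.87; AND[min(a, b)] → w = 0.53
R2 (z=28.0): slow=0.36 → w = 0.36
R3 (z=38.0): icy=0.60, moderate=0.61; AND[min(a, b)] → w = 0.60
Weighted average = (0.53·51.0 + 0.36·28.0 + 0.60·38.0) / (0.53 + 0.36 + 0.60)
  = 59.9100 / 1.4900 = 40.208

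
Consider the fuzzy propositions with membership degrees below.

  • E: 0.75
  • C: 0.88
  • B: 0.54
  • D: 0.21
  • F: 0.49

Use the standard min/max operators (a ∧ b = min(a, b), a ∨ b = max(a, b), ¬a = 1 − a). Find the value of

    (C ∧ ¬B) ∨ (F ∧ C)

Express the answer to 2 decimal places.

0.49

¬B = 1 − 0.54 = 0.46
C ∧ ¬B = min(a, b) on (0.88, 0.46) = 0.46
F ∧ C = min(a, b) on (0.49, 0.88) = 0.49
(C ∧ ¬B) ∨ (F ∧ C) = max(a, b) on (0.46, 0.49) = 0.49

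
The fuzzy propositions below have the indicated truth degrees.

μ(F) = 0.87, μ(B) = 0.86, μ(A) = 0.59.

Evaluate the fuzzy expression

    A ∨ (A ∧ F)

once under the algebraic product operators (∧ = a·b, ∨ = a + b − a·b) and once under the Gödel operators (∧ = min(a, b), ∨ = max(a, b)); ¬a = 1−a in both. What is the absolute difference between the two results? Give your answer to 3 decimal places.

Under algebraic product:
  A ∧ F = a·b on (0.5900, 0.8700) = 0.5133
  A ∨ (A ∧ F) = a + b − a·b on (0.5900, 0.5133) = 0.8005
  → value = 0.8005
Under Gödel:
  A ∧ F = min(a, b) on (0.59, 0.87) = 0.59
  A ∨ (A ∧ F) = max(a, b) on (0.59, 0.59) = 0.59
  → value = 0.5900
|0.8005 − 0.5900| = 0.210

0.210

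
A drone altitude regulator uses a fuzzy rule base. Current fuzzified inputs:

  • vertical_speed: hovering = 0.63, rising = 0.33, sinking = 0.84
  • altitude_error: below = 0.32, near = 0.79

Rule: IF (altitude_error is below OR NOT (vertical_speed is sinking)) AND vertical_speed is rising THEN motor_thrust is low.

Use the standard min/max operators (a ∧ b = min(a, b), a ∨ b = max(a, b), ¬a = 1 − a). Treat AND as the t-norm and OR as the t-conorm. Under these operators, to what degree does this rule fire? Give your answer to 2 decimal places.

firing strength: (below=0.32 OR ¬sinking=1−0.84=0.16) = 0.32; AND[min(a, b)] with rising=0.33 → w = 0.32

0.32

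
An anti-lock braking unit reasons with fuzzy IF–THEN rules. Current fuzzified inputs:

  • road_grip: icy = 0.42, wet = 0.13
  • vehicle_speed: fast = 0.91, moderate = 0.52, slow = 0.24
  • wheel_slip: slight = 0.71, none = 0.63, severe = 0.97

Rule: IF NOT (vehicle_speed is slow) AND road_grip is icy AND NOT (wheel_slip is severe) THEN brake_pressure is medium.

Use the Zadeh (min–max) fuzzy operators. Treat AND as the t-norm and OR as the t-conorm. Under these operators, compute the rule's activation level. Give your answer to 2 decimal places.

0.03

firing strength: ¬slow=1−0.24=0.76, icy=0.42, ¬severe=1−0.97=0.03; AND[min(a, b)] → w = 0.03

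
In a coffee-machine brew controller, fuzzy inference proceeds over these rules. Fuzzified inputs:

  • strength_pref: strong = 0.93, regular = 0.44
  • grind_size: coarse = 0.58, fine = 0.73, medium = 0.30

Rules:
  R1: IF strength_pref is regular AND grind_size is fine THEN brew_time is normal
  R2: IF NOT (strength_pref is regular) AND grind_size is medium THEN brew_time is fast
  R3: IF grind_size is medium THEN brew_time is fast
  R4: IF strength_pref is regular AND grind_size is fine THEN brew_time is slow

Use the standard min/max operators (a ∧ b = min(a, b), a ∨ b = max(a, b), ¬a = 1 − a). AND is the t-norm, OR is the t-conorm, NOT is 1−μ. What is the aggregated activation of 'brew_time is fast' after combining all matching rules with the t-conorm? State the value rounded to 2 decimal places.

0.30

R1: regular=0.44, fine=0.73; AND[min(a, b)] → w = 0.44
R2: ¬regular=1−0.44=0.56, medium=0.30; AND[min(a, b)] → w = 0.30
R3: medium=0.30 → w = 0.30
R4: regular=0.44, fine=0.73; AND[min(a, b)] → w = 0.44
Rules with consequent 'fast': {R2, R3} → strengths 0.30, 0.30
Aggregate via t-conorm [max(a, b)]: 0.30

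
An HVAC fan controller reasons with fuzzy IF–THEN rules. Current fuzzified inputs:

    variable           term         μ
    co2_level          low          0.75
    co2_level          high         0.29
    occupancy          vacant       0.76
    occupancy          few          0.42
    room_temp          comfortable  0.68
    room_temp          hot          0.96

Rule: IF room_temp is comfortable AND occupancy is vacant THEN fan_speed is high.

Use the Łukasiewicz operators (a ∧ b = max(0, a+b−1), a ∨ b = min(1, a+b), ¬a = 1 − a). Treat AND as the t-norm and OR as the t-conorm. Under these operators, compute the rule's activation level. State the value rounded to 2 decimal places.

firing strength: comfortable=0.68, vacant=0.76; AND[max(0, a+b−1)] → w = 0.44

0.44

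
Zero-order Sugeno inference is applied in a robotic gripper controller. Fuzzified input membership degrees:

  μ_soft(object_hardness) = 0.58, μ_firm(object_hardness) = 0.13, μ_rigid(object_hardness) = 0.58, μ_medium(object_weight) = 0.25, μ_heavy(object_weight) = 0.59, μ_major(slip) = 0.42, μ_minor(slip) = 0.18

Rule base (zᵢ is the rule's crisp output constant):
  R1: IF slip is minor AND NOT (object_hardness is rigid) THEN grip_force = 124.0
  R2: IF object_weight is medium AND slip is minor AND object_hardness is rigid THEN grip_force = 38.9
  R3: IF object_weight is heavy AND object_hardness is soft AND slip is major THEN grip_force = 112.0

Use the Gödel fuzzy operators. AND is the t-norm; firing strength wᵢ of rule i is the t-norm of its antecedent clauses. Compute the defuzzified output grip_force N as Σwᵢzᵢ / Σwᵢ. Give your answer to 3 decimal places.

97.900

R1 (z=124.0): minor=0.18, ¬rigid=1−0.58=0.42; AND[min(a, b)] → w = 0.18
R2 (z=38.9): medium=0.25, minor=0.18, rigid=0.58; AND[min(a, b)] → w = 0.18
R3 (z=112.0): heavy=0.59, soft=0.58, major=0.42; AND[min(a, b)] → w = 0.42
Weighted average = (0.18·124.0 + 0.18·38.9 + 0.42·112.0) / (0.18 + 0.18 + 0.42)
  = 76.3620 / 0.7800 = 97.900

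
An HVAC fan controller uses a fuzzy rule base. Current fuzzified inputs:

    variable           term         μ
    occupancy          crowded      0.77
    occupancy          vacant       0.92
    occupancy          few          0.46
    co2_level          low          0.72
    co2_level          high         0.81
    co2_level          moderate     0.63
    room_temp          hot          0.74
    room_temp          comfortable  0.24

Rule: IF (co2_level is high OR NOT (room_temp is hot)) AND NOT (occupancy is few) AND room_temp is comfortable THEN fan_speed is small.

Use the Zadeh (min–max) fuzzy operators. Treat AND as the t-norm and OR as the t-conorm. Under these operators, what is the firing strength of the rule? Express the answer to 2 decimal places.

firing strength: (high=0.81 OR ¬hot=1−0.74=0.26) = 0.81; AND[min(a, b)] with ¬few=1−0.46=0.54, comfortable=0.24 → w = 0.24

0.24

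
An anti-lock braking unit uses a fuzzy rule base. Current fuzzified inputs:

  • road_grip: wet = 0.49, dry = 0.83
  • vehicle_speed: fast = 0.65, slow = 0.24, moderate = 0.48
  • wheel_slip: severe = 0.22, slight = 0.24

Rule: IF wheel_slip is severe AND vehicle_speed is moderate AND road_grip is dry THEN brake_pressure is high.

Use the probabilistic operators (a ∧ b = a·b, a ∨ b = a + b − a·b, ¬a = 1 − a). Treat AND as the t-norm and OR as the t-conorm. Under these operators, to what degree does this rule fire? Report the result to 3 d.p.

firing strength: severe=0.22, moderate=0.48, dry=0.83; AND[a·b] → w = 0.0876

0.088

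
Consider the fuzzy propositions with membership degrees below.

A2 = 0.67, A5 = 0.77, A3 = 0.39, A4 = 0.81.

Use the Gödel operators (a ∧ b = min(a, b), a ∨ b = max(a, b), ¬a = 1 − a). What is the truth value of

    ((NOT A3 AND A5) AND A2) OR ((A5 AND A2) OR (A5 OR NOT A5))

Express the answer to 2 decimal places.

0.77

NOT A3 = 1 − 0.39 = 0.61
NOT A3 AND A5 = min(a, b) on (0.61, 0.77) = 0.61
(NOT A3 AND A5) AND A2 = min(a, b) on (0.61, 0.67) = 0.61
A5 AND A2 = min(a, b) on (0.77, 0.67) = 0.67
NOT A5 = 1 − 0.77 = 0.23
A5 OR NOT A5 = max(a, b) on (0.77, 0.23) = 0.77
(A5 AND A2) OR (A5 OR NOT A5) = max(a, b) on (0.67, 0.77) = 0.77
((NOT A3 AND A5) AND A2) OR ((A5 AND A2) OR (A5 OR NOT A5)) = max(a, b) on (0.61, 0.77) = 0.77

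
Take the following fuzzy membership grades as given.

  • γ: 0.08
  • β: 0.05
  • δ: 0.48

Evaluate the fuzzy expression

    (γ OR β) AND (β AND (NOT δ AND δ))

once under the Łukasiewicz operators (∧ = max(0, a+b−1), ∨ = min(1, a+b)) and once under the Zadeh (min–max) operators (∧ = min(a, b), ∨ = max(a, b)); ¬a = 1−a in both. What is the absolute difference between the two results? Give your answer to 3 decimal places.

0.050

Under Łukasiewicz:
  γ OR β = min(1, a+b) on (0.08, 0.05) = 0.13
  NOT δ = 1 − 0.48 = 0.52
  NOT δ AND δ = max(0, a+b−1) on (0.52, 0.48) = 0.00
  β AND (NOT δ AND δ) = max(0, a+b−1) on (0.05, 0.00) = 0.00
  (γ OR β) AND (β AND (NOT δ AND δ)) = max(0, a+b−1) on (0.13, 0.00) = 0.00
  → value = 0.0000
Under Zadeh (min–max):
  γ OR β = max(a, b) on (0.08, 0.05) = 0.08
  NOT δ = 1 − 0.48 = 0.52
  NOT δ AND δ = min(a, b) on (0.52, 0.48) = 0.48
  β AND (NOT δ AND δ) = min(a, b) on (0.05, 0.48) = 0.05
  (γ OR β) AND (β AND (NOT δ AND δ)) = min(a, b) on (0.08, 0.05) = 0.05
  → value = 0.0500
|0.0000 − 0.0500| = 0.050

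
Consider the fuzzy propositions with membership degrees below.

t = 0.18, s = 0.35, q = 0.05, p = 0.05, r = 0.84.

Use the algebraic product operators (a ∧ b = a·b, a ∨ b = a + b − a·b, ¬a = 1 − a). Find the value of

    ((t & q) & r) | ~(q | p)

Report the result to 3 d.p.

t & q = a·b on (0.1800, 0.0500) = 0.0090
(t & q) & r = a·b on (0.0090, 0.8400) = 0.0076
q | p = a + b − a·b on (0.0500, 0.0500) = 0.0975
~(q | p) = 1 − 0.0975 = 0.9025
((t & q) & r) | ~(q | p) = a + b − a·b on (0.0076, 0.9025) = 0.9032

0.903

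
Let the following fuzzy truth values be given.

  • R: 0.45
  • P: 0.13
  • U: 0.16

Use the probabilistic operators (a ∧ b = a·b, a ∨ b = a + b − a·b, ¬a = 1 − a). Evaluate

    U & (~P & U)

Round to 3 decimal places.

0.022

~P = 1 − 0.1300 = 0.8700
~P & U = a·b on (0.8700, 0.1600) = 0.1392
U & (~P & U) = a·b on (0.1600, 0.1392) = 0.0223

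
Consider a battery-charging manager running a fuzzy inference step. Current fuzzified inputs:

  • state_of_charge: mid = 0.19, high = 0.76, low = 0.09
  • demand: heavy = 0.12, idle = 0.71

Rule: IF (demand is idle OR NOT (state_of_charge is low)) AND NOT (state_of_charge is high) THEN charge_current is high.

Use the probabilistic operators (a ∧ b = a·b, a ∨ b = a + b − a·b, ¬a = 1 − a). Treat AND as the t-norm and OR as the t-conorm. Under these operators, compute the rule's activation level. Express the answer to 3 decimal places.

firing strength: (idle=0.71 OR ¬low=1−0.09=0.91) = 0.9739; AND[a·b] with ¬high=1−0.76=0.24 → w = 0.2337

0.234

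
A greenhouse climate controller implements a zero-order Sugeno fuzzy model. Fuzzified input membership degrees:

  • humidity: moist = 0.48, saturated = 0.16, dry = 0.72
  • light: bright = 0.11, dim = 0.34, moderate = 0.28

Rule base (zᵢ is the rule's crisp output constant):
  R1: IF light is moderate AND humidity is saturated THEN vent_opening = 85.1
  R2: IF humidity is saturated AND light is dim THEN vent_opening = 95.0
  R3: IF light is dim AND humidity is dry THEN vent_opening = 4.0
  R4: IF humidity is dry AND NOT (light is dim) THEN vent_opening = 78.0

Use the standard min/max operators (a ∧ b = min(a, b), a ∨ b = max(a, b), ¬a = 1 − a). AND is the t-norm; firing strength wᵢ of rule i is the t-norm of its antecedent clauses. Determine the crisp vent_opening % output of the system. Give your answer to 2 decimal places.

R1 (z=85.1): moderate=0.28, saturated=0.16; AND[min(a, b)] → w = 0.16
R2 (z=95.0): saturated=0.16, dim=0.34; AND[min(a, b)] → w = 0.16
R3 (z=4.0): dim=0.34, dry=0.72; AND[min(a, b)] → w = 0.34
R4 (z=78.0): dry=0.72, ¬dim=1−0.34=0.66; AND[min(a, b)] → w = 0.66
Weighted average = (0.16·85.1 + 0.16·95.0 + 0.34·4.0 + 0.66·78.0) / (0.16 + 0.16 + 0.34 + 0.66)
  = 81.6560 / 1.3200 = 61.86

61.86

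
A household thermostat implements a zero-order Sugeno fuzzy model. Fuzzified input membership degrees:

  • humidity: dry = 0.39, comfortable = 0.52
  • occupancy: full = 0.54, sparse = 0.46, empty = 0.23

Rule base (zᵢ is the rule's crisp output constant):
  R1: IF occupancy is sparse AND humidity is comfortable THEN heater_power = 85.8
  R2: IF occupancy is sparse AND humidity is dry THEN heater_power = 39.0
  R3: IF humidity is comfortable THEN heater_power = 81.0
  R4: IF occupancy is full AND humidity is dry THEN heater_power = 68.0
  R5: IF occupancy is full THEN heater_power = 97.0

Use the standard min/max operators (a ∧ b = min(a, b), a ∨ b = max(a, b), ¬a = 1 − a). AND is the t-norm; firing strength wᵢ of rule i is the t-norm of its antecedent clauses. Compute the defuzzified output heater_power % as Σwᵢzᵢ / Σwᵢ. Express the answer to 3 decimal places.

R1 (z=85.8): sparse=0.46, comfortable=0.52; AND[min(a, b)] → w = 0.46
R2 (z=39.0): sparse=0.46, dry=0.39; AND[min(a, b)] → w = 0.39
R3 (z=81.0): comfortable=0.52 → w = 0.52
R4 (z=68.0): full=0.54, dry=0.39; AND[min(a, b)] → w = 0.39
R5 (z=97.0): full=0.54 → w = 0.54
Weighted average = (0.46·85.8 + 0.39·39.0 + 0.52·81.0 + 0.39·68.0 + 0.54·97.0) / (0.46 + 0.39 + 0.52 + 0.39 + 0.54)
  = 175.6980 / 2.3000 = 76.390

76.390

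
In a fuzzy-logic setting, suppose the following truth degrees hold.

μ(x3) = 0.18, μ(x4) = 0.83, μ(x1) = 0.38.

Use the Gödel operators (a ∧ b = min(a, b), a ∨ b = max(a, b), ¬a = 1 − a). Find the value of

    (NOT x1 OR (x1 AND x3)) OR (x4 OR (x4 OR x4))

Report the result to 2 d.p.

0.83

NOT x1 = 1 − 0.38 = 0.62
x1 AND x3 = min(a, b) on (0.38, 0.18) = 0.18
NOT x1 OR (x1 AND x3) = max(a, b) on (0.62, 0.18) = 0.62
x4 OR x4 = max(a, b) on (0.83, 0.83) = 0.83
x4 OR (x4 OR x4) = max(a, b) on (0.83, 0.83) = 0.83
(NOT x1 OR (x1 AND x3)) OR (x4 OR (x4 OR x4)) = max(a, b) on (0.62, 0.83) = 0.83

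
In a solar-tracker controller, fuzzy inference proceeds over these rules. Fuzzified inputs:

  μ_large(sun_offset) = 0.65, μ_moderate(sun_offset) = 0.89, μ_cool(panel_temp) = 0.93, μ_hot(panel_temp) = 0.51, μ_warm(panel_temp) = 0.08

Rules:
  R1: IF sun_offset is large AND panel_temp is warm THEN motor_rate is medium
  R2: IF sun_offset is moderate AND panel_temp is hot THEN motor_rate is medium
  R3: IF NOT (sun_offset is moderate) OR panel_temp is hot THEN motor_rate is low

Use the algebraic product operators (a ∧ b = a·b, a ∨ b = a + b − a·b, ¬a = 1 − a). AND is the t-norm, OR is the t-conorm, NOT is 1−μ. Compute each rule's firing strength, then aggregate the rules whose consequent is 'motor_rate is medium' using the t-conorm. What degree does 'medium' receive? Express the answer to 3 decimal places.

0.482

R1: large=0.65, warm=0.08; AND[a·b] → w = 0.0520
R2: moderate=0.89, hot=0.51; AND[a·b] → w = 0.4539
R3: ¬moderate=1−0.89=0.11, hot=0.51; OR[a + b − a·b] → w = 0.5639
Rules with consequent 'medium': {R1, R2} → strengths 0.0520, 0.4539
Aggregate via t-conorm [a + b − a·b]: 0.4823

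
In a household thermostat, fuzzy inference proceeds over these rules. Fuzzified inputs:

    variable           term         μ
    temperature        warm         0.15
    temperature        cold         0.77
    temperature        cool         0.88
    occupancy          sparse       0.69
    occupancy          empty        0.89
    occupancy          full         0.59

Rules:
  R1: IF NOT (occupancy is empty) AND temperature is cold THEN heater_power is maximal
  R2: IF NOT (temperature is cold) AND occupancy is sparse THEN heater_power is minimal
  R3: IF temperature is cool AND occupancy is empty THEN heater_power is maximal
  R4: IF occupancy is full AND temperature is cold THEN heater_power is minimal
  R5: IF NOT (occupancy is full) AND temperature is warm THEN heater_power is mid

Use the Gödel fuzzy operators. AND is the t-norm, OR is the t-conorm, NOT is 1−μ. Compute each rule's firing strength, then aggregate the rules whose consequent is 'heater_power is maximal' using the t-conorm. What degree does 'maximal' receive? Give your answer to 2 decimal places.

0.88

R1: ¬empty=1−0.89=0.11, cold=0.77; AND[min(a, b)] → w = 0.11
R2: ¬cold=1−0.77=0.23, sparse=0.69; AND[min(a, b)] → w = 0.23
R3: cool=0.88, empty=0.89; AND[min(a, b)] → w = 0.88
R4: full=0.59, cold=0.77; AND[min(a, b)] → w = 0.59
R5: ¬full=1−0.59=0.41, warm=0.15; AND[min(a, b)] → w = 0.15
Rules with consequent 'maximal': {R1, R3} → strengths 0.11, 0.88
Aggregate via t-conorm [max(a, b)]: 0.88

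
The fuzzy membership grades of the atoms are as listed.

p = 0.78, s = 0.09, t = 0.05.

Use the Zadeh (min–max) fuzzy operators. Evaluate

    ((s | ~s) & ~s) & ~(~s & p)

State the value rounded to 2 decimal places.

~s = 1 − 0.09 = 0.91
s | ~s = max(a, b) on (0.09, 0.91) = 0.91
~s = 1 − 0.09 = 0.91
(s | ~s) & ~s = min(a, b) on (0.91, 0.91) = 0.91
~s = 1 − 0.09 = 0.91
~s & p = min(a, b) on (0.91, 0.78) = 0.78
~(~s & p) = 1 − 0.78 = 0.22
((s | ~s) & ~s) & ~(~s & p) = min(a, b) on (0.91, 0.22) = 0.22

0.22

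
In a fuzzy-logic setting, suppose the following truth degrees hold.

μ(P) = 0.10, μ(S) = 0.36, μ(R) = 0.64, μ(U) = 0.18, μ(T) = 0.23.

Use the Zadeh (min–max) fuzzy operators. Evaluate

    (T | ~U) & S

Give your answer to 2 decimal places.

~U = 1 − 0.18 = 0.82
T | ~U = max(a, b) on (0.23, 0.82) = 0.82
(T | ~U) & S = min(a, b) on (0.82, 0.36) = 0.36

0.36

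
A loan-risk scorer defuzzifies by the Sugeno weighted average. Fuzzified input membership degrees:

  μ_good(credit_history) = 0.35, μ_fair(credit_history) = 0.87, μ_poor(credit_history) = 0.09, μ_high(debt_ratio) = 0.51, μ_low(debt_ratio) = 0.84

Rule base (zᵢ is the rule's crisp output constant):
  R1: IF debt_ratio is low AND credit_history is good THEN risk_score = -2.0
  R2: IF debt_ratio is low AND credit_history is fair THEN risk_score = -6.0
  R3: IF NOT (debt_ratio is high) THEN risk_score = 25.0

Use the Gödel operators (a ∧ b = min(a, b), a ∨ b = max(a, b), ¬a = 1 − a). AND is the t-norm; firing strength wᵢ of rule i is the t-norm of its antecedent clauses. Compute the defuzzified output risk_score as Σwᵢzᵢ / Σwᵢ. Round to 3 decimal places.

3.875

R1 (z=-2.0): low=0.84, good=0.35; AND[min(a, b)] → w = 0.35
R2 (z=-6.0): low=0.84, fair=0.87; AND[min(a, b)] → w = 0.84
R3 (z=25.0): ¬high=1−0.51=0.49 → w = 0.49
Weighted average = (0.35·-2.0 + 0.84·-6.0 + 0.49·25.0) / (0.35 + 0.84 + 0.49)
  = 6.5100 / 1.6800 = 3.875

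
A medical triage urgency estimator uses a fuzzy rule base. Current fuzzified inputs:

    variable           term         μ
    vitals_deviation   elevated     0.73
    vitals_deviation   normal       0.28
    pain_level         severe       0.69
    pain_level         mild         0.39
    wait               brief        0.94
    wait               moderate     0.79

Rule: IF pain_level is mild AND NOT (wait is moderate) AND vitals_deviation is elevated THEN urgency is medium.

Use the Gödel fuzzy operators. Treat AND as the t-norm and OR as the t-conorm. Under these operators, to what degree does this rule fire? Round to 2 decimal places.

firing strength: mild=0.39, ¬moderate=1−0.79=0.21, elevated=0.73; AND[min(a, b)] → w = 0.21

0.21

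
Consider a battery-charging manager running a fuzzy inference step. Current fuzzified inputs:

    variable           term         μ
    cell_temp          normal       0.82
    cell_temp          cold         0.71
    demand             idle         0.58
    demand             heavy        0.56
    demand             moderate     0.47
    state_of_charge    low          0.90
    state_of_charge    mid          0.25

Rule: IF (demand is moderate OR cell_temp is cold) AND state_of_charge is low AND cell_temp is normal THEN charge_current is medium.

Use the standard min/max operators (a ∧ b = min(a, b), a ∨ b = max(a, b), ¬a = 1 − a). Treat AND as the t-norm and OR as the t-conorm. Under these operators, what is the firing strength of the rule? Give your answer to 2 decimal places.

0.71

firing strength: (moderate=0.47 OR cold=0.71) = 0.71; AND[min(a, b)] with low=0.90, normal=0.82 → w = 0.71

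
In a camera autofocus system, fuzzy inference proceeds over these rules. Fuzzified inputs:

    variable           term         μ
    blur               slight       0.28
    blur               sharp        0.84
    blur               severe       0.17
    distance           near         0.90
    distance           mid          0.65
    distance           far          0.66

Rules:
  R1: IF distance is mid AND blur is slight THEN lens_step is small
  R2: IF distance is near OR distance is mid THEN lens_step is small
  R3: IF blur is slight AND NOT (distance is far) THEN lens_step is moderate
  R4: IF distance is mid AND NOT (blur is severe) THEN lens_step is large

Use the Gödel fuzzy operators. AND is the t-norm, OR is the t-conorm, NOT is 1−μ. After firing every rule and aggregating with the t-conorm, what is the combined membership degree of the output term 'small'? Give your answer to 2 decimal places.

0.90

R1: mid=0.65, slight=0.28; AND[min(a, b)] → w = 0.28
R2: near=0.90, mid=0.65; OR[max(a, b)] → w = 0.90
R3: slight=0.28, ¬far=1−0.66=0.34; AND[min(a, b)] → w = 0.28
R4: mid=0.65, ¬severe=1−0.17=0.83; AND[min(a, b)] → w = 0.65
Rules with consequent 'small': {R1, R2} → strengths 0.28, 0.90
Aggregate via t-conorm [max(a, b)]: 0.90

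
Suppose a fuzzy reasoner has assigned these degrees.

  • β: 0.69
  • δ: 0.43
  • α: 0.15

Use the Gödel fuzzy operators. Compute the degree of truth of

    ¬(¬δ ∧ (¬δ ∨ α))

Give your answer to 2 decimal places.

¬δ = 1 − 0.43 = 0.57
¬δ = 1 − 0.43 = 0.57
¬δ ∨ α = max(a, b) on (0.57, 0.15) = 0.57
¬δ ∧ (¬δ ∨ α) = min(a, b) on (0.57, 0.57) = 0.57
¬(¬δ ∧ (¬δ ∨ α)) = 1 − 0.57 = 0.43

0.43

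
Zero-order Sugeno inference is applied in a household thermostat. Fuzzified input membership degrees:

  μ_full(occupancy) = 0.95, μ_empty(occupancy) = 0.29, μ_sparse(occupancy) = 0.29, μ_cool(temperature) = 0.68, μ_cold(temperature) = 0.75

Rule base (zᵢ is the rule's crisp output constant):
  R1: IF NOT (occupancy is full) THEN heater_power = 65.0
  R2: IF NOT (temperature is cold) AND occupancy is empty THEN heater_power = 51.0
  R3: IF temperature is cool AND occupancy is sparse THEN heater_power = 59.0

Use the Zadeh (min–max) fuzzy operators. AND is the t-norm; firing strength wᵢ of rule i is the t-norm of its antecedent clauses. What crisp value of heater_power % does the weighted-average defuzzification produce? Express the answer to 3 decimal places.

56.119

R1 (z=65.0): ¬full=1−0.95=0.05 → w = 0.05
R2 (z=51.0): ¬cold=1−0.75=0.25, empty=0.29; AND[min(a, b)] → w = 0.25
R3 (z=59.0): cool=0.68, sparse=0.29; AND[min(a, b)] → w = 0.29
Weighted average = (0.05·65.0 + 0.25·51.0 + 0.29·59.0) / (0.05 + 0.25 + 0.29)
  = 33.1100 / 0.5900 = 56.119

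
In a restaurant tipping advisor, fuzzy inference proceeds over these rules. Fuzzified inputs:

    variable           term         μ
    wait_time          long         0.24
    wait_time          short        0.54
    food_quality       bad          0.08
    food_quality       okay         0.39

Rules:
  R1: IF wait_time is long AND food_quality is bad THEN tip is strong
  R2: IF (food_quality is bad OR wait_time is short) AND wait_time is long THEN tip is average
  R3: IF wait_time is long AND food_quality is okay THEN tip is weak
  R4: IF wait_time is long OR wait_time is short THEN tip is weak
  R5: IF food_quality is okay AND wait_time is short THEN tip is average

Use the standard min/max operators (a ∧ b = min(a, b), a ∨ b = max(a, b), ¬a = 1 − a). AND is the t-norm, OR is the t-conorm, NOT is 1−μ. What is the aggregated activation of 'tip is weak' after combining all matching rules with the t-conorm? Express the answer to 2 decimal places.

R1: long=0.24, bad=0.08; AND[min(a, b)] → w = 0.08
R2: (bad=0.08 OR short=0.54) = 0.54; AND[min(a, b)] with long=0.24 → w = 0.24
R3: long=0.24, okay=0.39; AND[min(a, b)] → w = 0.24
R4: long=0.24, short=0.54; OR[max(a, b)] → w = 0.54
R5: okay=0.39, short=0.54; AND[min(a, b)] → w = 0.39
Rules with consequent 'weak': {R3, R4} → strengths 0.24, 0.54
Aggregate via t-conorm [max(a, b)]: 0.54

0.54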